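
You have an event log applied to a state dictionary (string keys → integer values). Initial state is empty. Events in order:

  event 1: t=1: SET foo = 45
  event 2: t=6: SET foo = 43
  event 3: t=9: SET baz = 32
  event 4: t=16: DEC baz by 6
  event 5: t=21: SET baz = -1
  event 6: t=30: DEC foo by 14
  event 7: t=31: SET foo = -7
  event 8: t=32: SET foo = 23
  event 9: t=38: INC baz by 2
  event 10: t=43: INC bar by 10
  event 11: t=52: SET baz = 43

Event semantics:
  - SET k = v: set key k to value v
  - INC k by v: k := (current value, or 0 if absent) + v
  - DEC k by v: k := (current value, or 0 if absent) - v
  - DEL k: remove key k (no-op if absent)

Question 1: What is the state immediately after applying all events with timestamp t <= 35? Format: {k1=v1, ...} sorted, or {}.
Apply events with t <= 35 (8 events):
  after event 1 (t=1: SET foo = 45): {foo=45}
  after event 2 (t=6: SET foo = 43): {foo=43}
  after event 3 (t=9: SET baz = 32): {baz=32, foo=43}
  after event 4 (t=16: DEC baz by 6): {baz=26, foo=43}
  after event 5 (t=21: SET baz = -1): {baz=-1, foo=43}
  after event 6 (t=30: DEC foo by 14): {baz=-1, foo=29}
  after event 7 (t=31: SET foo = -7): {baz=-1, foo=-7}
  after event 8 (t=32: SET foo = 23): {baz=-1, foo=23}

Answer: {baz=-1, foo=23}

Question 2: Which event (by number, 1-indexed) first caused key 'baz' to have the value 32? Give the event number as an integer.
Looking for first event where baz becomes 32:
  event 3: baz (absent) -> 32  <-- first match

Answer: 3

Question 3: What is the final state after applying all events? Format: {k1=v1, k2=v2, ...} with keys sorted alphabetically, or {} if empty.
Answer: {bar=10, baz=43, foo=23}

Derivation:
  after event 1 (t=1: SET foo = 45): {foo=45}
  after event 2 (t=6: SET foo = 43): {foo=43}
  after event 3 (t=9: SET baz = 32): {baz=32, foo=43}
  after event 4 (t=16: DEC baz by 6): {baz=26, foo=43}
  after event 5 (t=21: SET baz = -1): {baz=-1, foo=43}
  after event 6 (t=30: DEC foo by 14): {baz=-1, foo=29}
  after event 7 (t=31: SET foo = -7): {baz=-1, foo=-7}
  after event 8 (t=32: SET foo = 23): {baz=-1, foo=23}
  after event 9 (t=38: INC baz by 2): {baz=1, foo=23}
  after event 10 (t=43: INC bar by 10): {bar=10, baz=1, foo=23}
  after event 11 (t=52: SET baz = 43): {bar=10, baz=43, foo=23}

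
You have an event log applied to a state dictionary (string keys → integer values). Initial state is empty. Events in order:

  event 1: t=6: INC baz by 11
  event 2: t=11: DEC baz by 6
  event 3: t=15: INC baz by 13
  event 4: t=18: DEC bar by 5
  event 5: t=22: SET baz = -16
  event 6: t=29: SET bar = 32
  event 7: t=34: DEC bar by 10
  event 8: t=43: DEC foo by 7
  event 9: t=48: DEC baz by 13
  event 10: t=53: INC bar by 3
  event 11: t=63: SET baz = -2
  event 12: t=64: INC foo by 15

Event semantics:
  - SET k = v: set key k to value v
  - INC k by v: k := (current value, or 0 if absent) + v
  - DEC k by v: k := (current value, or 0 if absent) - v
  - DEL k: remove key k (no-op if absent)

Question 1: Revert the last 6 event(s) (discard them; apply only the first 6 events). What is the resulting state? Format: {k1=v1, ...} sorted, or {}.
Answer: {bar=32, baz=-16}

Derivation:
Keep first 6 events (discard last 6):
  after event 1 (t=6: INC baz by 11): {baz=11}
  after event 2 (t=11: DEC baz by 6): {baz=5}
  after event 3 (t=15: INC baz by 13): {baz=18}
  after event 4 (t=18: DEC bar by 5): {bar=-5, baz=18}
  after event 5 (t=22: SET baz = -16): {bar=-5, baz=-16}
  after event 6 (t=29: SET bar = 32): {bar=32, baz=-16}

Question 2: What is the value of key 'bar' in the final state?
Answer: 25

Derivation:
Track key 'bar' through all 12 events:
  event 1 (t=6: INC baz by 11): bar unchanged
  event 2 (t=11: DEC baz by 6): bar unchanged
  event 3 (t=15: INC baz by 13): bar unchanged
  event 4 (t=18: DEC bar by 5): bar (absent) -> -5
  event 5 (t=22: SET baz = -16): bar unchanged
  event 6 (t=29: SET bar = 32): bar -5 -> 32
  event 7 (t=34: DEC bar by 10): bar 32 -> 22
  event 8 (t=43: DEC foo by 7): bar unchanged
  event 9 (t=48: DEC baz by 13): bar unchanged
  event 10 (t=53: INC bar by 3): bar 22 -> 25
  event 11 (t=63: SET baz = -2): bar unchanged
  event 12 (t=64: INC foo by 15): bar unchanged
Final: bar = 25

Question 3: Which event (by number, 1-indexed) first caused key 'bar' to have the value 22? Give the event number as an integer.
Looking for first event where bar becomes 22:
  event 4: bar = -5
  event 5: bar = -5
  event 6: bar = 32
  event 7: bar 32 -> 22  <-- first match

Answer: 7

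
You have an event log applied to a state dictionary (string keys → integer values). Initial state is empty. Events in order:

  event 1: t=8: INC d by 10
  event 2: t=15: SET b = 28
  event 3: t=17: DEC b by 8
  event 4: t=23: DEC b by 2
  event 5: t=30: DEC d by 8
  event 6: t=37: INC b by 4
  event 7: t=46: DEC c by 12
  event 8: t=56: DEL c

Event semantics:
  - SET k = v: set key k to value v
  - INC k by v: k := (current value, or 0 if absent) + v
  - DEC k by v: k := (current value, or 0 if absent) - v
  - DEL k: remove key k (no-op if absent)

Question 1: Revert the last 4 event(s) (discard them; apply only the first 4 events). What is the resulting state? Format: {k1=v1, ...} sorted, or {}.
Keep first 4 events (discard last 4):
  after event 1 (t=8: INC d by 10): {d=10}
  after event 2 (t=15: SET b = 28): {b=28, d=10}
  after event 3 (t=17: DEC b by 8): {b=20, d=10}
  after event 4 (t=23: DEC b by 2): {b=18, d=10}

Answer: {b=18, d=10}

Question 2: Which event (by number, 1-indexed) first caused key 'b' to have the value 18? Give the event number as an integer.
Answer: 4

Derivation:
Looking for first event where b becomes 18:
  event 2: b = 28
  event 3: b = 20
  event 4: b 20 -> 18  <-- first match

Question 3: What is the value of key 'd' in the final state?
Track key 'd' through all 8 events:
  event 1 (t=8: INC d by 10): d (absent) -> 10
  event 2 (t=15: SET b = 28): d unchanged
  event 3 (t=17: DEC b by 8): d unchanged
  event 4 (t=23: DEC b by 2): d unchanged
  event 5 (t=30: DEC d by 8): d 10 -> 2
  event 6 (t=37: INC b by 4): d unchanged
  event 7 (t=46: DEC c by 12): d unchanged
  event 8 (t=56: DEL c): d unchanged
Final: d = 2

Answer: 2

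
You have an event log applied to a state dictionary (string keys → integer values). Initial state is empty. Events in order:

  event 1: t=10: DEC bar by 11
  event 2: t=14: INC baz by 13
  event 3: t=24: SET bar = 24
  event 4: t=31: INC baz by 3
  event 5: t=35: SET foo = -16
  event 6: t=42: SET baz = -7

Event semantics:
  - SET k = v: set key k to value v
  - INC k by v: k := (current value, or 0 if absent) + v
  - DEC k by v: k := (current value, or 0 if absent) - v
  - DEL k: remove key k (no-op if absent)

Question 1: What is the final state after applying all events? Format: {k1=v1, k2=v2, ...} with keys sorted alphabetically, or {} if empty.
Answer: {bar=24, baz=-7, foo=-16}

Derivation:
  after event 1 (t=10: DEC bar by 11): {bar=-11}
  after event 2 (t=14: INC baz by 13): {bar=-11, baz=13}
  after event 3 (t=24: SET bar = 24): {bar=24, baz=13}
  after event 4 (t=31: INC baz by 3): {bar=24, baz=16}
  after event 5 (t=35: SET foo = -16): {bar=24, baz=16, foo=-16}
  after event 6 (t=42: SET baz = -7): {bar=24, baz=-7, foo=-16}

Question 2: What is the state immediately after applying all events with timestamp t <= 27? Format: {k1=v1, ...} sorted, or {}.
Apply events with t <= 27 (3 events):
  after event 1 (t=10: DEC bar by 11): {bar=-11}
  after event 2 (t=14: INC baz by 13): {bar=-11, baz=13}
  after event 3 (t=24: SET bar = 24): {bar=24, baz=13}

Answer: {bar=24, baz=13}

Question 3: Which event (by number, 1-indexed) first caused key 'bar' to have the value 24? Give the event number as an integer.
Answer: 3

Derivation:
Looking for first event where bar becomes 24:
  event 1: bar = -11
  event 2: bar = -11
  event 3: bar -11 -> 24  <-- first match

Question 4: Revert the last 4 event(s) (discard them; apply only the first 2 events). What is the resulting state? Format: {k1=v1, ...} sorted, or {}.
Keep first 2 events (discard last 4):
  after event 1 (t=10: DEC bar by 11): {bar=-11}
  after event 2 (t=14: INC baz by 13): {bar=-11, baz=13}

Answer: {bar=-11, baz=13}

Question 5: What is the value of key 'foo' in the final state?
Track key 'foo' through all 6 events:
  event 1 (t=10: DEC bar by 11): foo unchanged
  event 2 (t=14: INC baz by 13): foo unchanged
  event 3 (t=24: SET bar = 24): foo unchanged
  event 4 (t=31: INC baz by 3): foo unchanged
  event 5 (t=35: SET foo = -16): foo (absent) -> -16
  event 6 (t=42: SET baz = -7): foo unchanged
Final: foo = -16

Answer: -16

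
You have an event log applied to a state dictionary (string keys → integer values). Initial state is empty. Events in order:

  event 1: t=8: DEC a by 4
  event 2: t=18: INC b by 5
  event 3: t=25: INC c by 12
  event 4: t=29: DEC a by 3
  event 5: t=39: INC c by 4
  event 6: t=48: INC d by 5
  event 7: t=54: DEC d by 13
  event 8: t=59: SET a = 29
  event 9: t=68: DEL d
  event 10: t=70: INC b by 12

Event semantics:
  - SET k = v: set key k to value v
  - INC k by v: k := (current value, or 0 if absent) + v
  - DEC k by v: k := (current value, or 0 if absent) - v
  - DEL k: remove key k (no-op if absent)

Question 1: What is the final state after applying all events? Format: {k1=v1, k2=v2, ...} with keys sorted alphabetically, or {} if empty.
  after event 1 (t=8: DEC a by 4): {a=-4}
  after event 2 (t=18: INC b by 5): {a=-4, b=5}
  after event 3 (t=25: INC c by 12): {a=-4, b=5, c=12}
  after event 4 (t=29: DEC a by 3): {a=-7, b=5, c=12}
  after event 5 (t=39: INC c by 4): {a=-7, b=5, c=16}
  after event 6 (t=48: INC d by 5): {a=-7, b=5, c=16, d=5}
  after event 7 (t=54: DEC d by 13): {a=-7, b=5, c=16, d=-8}
  after event 8 (t=59: SET a = 29): {a=29, b=5, c=16, d=-8}
  after event 9 (t=68: DEL d): {a=29, b=5, c=16}
  after event 10 (t=70: INC b by 12): {a=29, b=17, c=16}

Answer: {a=29, b=17, c=16}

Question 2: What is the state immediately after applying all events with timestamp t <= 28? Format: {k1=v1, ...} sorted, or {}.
Answer: {a=-4, b=5, c=12}

Derivation:
Apply events with t <= 28 (3 events):
  after event 1 (t=8: DEC a by 4): {a=-4}
  after event 2 (t=18: INC b by 5): {a=-4, b=5}
  after event 3 (t=25: INC c by 12): {a=-4, b=5, c=12}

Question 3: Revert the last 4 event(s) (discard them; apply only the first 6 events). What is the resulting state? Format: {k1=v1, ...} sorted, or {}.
Answer: {a=-7, b=5, c=16, d=5}

Derivation:
Keep first 6 events (discard last 4):
  after event 1 (t=8: DEC a by 4): {a=-4}
  after event 2 (t=18: INC b by 5): {a=-4, b=5}
  after event 3 (t=25: INC c by 12): {a=-4, b=5, c=12}
  after event 4 (t=29: DEC a by 3): {a=-7, b=5, c=12}
  after event 5 (t=39: INC c by 4): {a=-7, b=5, c=16}
  after event 6 (t=48: INC d by 5): {a=-7, b=5, c=16, d=5}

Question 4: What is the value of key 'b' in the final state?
Track key 'b' through all 10 events:
  event 1 (t=8: DEC a by 4): b unchanged
  event 2 (t=18: INC b by 5): b (absent) -> 5
  event 3 (t=25: INC c by 12): b unchanged
  event 4 (t=29: DEC a by 3): b unchanged
  event 5 (t=39: INC c by 4): b unchanged
  event 6 (t=48: INC d by 5): b unchanged
  event 7 (t=54: DEC d by 13): b unchanged
  event 8 (t=59: SET a = 29): b unchanged
  event 9 (t=68: DEL d): b unchanged
  event 10 (t=70: INC b by 12): b 5 -> 17
Final: b = 17

Answer: 17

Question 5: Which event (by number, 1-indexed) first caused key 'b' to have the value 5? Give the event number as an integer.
Looking for first event where b becomes 5:
  event 2: b (absent) -> 5  <-- first match

Answer: 2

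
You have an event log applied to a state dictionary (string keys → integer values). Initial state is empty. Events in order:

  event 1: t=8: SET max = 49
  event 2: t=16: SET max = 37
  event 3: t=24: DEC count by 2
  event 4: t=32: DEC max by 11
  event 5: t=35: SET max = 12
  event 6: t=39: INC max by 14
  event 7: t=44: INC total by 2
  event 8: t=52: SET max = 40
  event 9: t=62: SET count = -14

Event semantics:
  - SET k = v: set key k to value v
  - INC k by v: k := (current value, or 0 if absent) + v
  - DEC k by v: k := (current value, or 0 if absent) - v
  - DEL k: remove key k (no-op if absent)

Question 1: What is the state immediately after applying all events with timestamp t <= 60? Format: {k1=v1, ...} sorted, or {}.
Answer: {count=-2, max=40, total=2}

Derivation:
Apply events with t <= 60 (8 events):
  after event 1 (t=8: SET max = 49): {max=49}
  after event 2 (t=16: SET max = 37): {max=37}
  after event 3 (t=24: DEC count by 2): {count=-2, max=37}
  after event 4 (t=32: DEC max by 11): {count=-2, max=26}
  after event 5 (t=35: SET max = 12): {count=-2, max=12}
  after event 6 (t=39: INC max by 14): {count=-2, max=26}
  after event 7 (t=44: INC total by 2): {count=-2, max=26, total=2}
  after event 8 (t=52: SET max = 40): {count=-2, max=40, total=2}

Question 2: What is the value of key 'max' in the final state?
Answer: 40

Derivation:
Track key 'max' through all 9 events:
  event 1 (t=8: SET max = 49): max (absent) -> 49
  event 2 (t=16: SET max = 37): max 49 -> 37
  event 3 (t=24: DEC count by 2): max unchanged
  event 4 (t=32: DEC max by 11): max 37 -> 26
  event 5 (t=35: SET max = 12): max 26 -> 12
  event 6 (t=39: INC max by 14): max 12 -> 26
  event 7 (t=44: INC total by 2): max unchanged
  event 8 (t=52: SET max = 40): max 26 -> 40
  event 9 (t=62: SET count = -14): max unchanged
Final: max = 40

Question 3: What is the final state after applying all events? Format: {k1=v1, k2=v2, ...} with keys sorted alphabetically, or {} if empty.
  after event 1 (t=8: SET max = 49): {max=49}
  after event 2 (t=16: SET max = 37): {max=37}
  after event 3 (t=24: DEC count by 2): {count=-2, max=37}
  after event 4 (t=32: DEC max by 11): {count=-2, max=26}
  after event 5 (t=35: SET max = 12): {count=-2, max=12}
  after event 6 (t=39: INC max by 14): {count=-2, max=26}
  after event 7 (t=44: INC total by 2): {count=-2, max=26, total=2}
  after event 8 (t=52: SET max = 40): {count=-2, max=40, total=2}
  after event 9 (t=62: SET count = -14): {count=-14, max=40, total=2}

Answer: {count=-14, max=40, total=2}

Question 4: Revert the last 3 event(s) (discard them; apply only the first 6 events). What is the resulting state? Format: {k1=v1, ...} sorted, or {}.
Keep first 6 events (discard last 3):
  after event 1 (t=8: SET max = 49): {max=49}
  after event 2 (t=16: SET max = 37): {max=37}
  after event 3 (t=24: DEC count by 2): {count=-2, max=37}
  after event 4 (t=32: DEC max by 11): {count=-2, max=26}
  after event 5 (t=35: SET max = 12): {count=-2, max=12}
  after event 6 (t=39: INC max by 14): {count=-2, max=26}

Answer: {count=-2, max=26}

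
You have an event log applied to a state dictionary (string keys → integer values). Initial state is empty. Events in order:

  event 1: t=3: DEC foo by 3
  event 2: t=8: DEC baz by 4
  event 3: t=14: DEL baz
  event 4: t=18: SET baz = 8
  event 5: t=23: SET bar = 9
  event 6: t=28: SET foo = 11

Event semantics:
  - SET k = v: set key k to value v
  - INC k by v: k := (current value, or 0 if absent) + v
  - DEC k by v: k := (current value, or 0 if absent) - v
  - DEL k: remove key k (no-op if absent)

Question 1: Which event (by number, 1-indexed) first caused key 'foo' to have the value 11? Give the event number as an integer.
Looking for first event where foo becomes 11:
  event 1: foo = -3
  event 2: foo = -3
  event 3: foo = -3
  event 4: foo = -3
  event 5: foo = -3
  event 6: foo -3 -> 11  <-- first match

Answer: 6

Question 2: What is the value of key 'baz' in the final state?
Track key 'baz' through all 6 events:
  event 1 (t=3: DEC foo by 3): baz unchanged
  event 2 (t=8: DEC baz by 4): baz (absent) -> -4
  event 3 (t=14: DEL baz): baz -4 -> (absent)
  event 4 (t=18: SET baz = 8): baz (absent) -> 8
  event 5 (t=23: SET bar = 9): baz unchanged
  event 6 (t=28: SET foo = 11): baz unchanged
Final: baz = 8

Answer: 8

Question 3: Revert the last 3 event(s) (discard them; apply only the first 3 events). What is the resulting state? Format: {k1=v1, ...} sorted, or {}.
Answer: {foo=-3}

Derivation:
Keep first 3 events (discard last 3):
  after event 1 (t=3: DEC foo by 3): {foo=-3}
  after event 2 (t=8: DEC baz by 4): {baz=-4, foo=-3}
  after event 3 (t=14: DEL baz): {foo=-3}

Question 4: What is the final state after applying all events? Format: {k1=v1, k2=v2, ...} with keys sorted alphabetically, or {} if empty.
  after event 1 (t=3: DEC foo by 3): {foo=-3}
  after event 2 (t=8: DEC baz by 4): {baz=-4, foo=-3}
  after event 3 (t=14: DEL baz): {foo=-3}
  after event 4 (t=18: SET baz = 8): {baz=8, foo=-3}
  after event 5 (t=23: SET bar = 9): {bar=9, baz=8, foo=-3}
  after event 6 (t=28: SET foo = 11): {bar=9, baz=8, foo=11}

Answer: {bar=9, baz=8, foo=11}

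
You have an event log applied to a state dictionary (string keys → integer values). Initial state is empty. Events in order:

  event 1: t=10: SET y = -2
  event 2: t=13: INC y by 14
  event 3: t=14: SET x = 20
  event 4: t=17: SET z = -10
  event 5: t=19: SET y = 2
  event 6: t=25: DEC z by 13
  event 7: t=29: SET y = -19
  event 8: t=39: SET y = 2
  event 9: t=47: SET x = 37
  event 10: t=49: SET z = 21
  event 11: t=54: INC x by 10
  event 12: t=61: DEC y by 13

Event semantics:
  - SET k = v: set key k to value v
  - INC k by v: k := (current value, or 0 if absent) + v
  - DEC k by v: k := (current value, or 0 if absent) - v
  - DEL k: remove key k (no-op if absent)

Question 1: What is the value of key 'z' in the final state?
Track key 'z' through all 12 events:
  event 1 (t=10: SET y = -2): z unchanged
  event 2 (t=13: INC y by 14): z unchanged
  event 3 (t=14: SET x = 20): z unchanged
  event 4 (t=17: SET z = -10): z (absent) -> -10
  event 5 (t=19: SET y = 2): z unchanged
  event 6 (t=25: DEC z by 13): z -10 -> -23
  event 7 (t=29: SET y = -19): z unchanged
  event 8 (t=39: SET y = 2): z unchanged
  event 9 (t=47: SET x = 37): z unchanged
  event 10 (t=49: SET z = 21): z -23 -> 21
  event 11 (t=54: INC x by 10): z unchanged
  event 12 (t=61: DEC y by 13): z unchanged
Final: z = 21

Answer: 21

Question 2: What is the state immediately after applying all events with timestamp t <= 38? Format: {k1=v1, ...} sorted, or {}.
Apply events with t <= 38 (7 events):
  after event 1 (t=10: SET y = -2): {y=-2}
  after event 2 (t=13: INC y by 14): {y=12}
  after event 3 (t=14: SET x = 20): {x=20, y=12}
  after event 4 (t=17: SET z = -10): {x=20, y=12, z=-10}
  after event 5 (t=19: SET y = 2): {x=20, y=2, z=-10}
  after event 6 (t=25: DEC z by 13): {x=20, y=2, z=-23}
  after event 7 (t=29: SET y = -19): {x=20, y=-19, z=-23}

Answer: {x=20, y=-19, z=-23}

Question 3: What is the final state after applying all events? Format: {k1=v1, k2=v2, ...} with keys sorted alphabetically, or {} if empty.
  after event 1 (t=10: SET y = -2): {y=-2}
  after event 2 (t=13: INC y by 14): {y=12}
  after event 3 (t=14: SET x = 20): {x=20, y=12}
  after event 4 (t=17: SET z = -10): {x=20, y=12, z=-10}
  after event 5 (t=19: SET y = 2): {x=20, y=2, z=-10}
  after event 6 (t=25: DEC z by 13): {x=20, y=2, z=-23}
  after event 7 (t=29: SET y = -19): {x=20, y=-19, z=-23}
  after event 8 (t=39: SET y = 2): {x=20, y=2, z=-23}
  after event 9 (t=47: SET x = 37): {x=37, y=2, z=-23}
  after event 10 (t=49: SET z = 21): {x=37, y=2, z=21}
  after event 11 (t=54: INC x by 10): {x=47, y=2, z=21}
  after event 12 (t=61: DEC y by 13): {x=47, y=-11, z=21}

Answer: {x=47, y=-11, z=21}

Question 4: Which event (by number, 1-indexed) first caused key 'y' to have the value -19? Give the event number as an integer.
Answer: 7

Derivation:
Looking for first event where y becomes -19:
  event 1: y = -2
  event 2: y = 12
  event 3: y = 12
  event 4: y = 12
  event 5: y = 2
  event 6: y = 2
  event 7: y 2 -> -19  <-- first match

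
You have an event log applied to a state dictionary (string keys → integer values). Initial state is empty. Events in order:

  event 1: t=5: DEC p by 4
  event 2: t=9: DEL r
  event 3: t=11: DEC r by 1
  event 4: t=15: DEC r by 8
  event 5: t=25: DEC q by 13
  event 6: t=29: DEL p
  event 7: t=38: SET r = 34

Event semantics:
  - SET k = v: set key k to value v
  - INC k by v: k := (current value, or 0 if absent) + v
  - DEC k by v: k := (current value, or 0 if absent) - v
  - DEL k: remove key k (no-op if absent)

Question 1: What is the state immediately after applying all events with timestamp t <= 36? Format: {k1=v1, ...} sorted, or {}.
Answer: {q=-13, r=-9}

Derivation:
Apply events with t <= 36 (6 events):
  after event 1 (t=5: DEC p by 4): {p=-4}
  after event 2 (t=9: DEL r): {p=-4}
  after event 3 (t=11: DEC r by 1): {p=-4, r=-1}
  after event 4 (t=15: DEC r by 8): {p=-4, r=-9}
  after event 5 (t=25: DEC q by 13): {p=-4, q=-13, r=-9}
  after event 6 (t=29: DEL p): {q=-13, r=-9}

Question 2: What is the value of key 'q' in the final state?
Answer: -13

Derivation:
Track key 'q' through all 7 events:
  event 1 (t=5: DEC p by 4): q unchanged
  event 2 (t=9: DEL r): q unchanged
  event 3 (t=11: DEC r by 1): q unchanged
  event 4 (t=15: DEC r by 8): q unchanged
  event 5 (t=25: DEC q by 13): q (absent) -> -13
  event 6 (t=29: DEL p): q unchanged
  event 7 (t=38: SET r = 34): q unchanged
Final: q = -13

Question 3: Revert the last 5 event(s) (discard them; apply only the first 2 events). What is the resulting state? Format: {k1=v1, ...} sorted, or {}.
Keep first 2 events (discard last 5):
  after event 1 (t=5: DEC p by 4): {p=-4}
  after event 2 (t=9: DEL r): {p=-4}

Answer: {p=-4}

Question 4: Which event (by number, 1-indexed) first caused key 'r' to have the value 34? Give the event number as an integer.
Answer: 7

Derivation:
Looking for first event where r becomes 34:
  event 3: r = -1
  event 4: r = -9
  event 5: r = -9
  event 6: r = -9
  event 7: r -9 -> 34  <-- first match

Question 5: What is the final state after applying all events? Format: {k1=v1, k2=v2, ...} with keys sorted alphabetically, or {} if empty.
Answer: {q=-13, r=34}

Derivation:
  after event 1 (t=5: DEC p by 4): {p=-4}
  after event 2 (t=9: DEL r): {p=-4}
  after event 3 (t=11: DEC r by 1): {p=-4, r=-1}
  after event 4 (t=15: DEC r by 8): {p=-4, r=-9}
  after event 5 (t=25: DEC q by 13): {p=-4, q=-13, r=-9}
  after event 6 (t=29: DEL p): {q=-13, r=-9}
  after event 7 (t=38: SET r = 34): {q=-13, r=34}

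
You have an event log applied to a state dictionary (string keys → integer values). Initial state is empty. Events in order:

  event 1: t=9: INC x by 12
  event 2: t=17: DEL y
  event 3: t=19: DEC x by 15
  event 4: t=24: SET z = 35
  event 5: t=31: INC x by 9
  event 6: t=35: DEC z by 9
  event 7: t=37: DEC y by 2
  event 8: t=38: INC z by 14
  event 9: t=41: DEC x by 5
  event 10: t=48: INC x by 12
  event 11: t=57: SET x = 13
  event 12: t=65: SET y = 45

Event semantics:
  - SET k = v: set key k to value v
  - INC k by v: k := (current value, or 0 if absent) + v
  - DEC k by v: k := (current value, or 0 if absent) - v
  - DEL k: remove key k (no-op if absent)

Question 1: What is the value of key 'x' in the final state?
Track key 'x' through all 12 events:
  event 1 (t=9: INC x by 12): x (absent) -> 12
  event 2 (t=17: DEL y): x unchanged
  event 3 (t=19: DEC x by 15): x 12 -> -3
  event 4 (t=24: SET z = 35): x unchanged
  event 5 (t=31: INC x by 9): x -3 -> 6
  event 6 (t=35: DEC z by 9): x unchanged
  event 7 (t=37: DEC y by 2): x unchanged
  event 8 (t=38: INC z by 14): x unchanged
  event 9 (t=41: DEC x by 5): x 6 -> 1
  event 10 (t=48: INC x by 12): x 1 -> 13
  event 11 (t=57: SET x = 13): x 13 -> 13
  event 12 (t=65: SET y = 45): x unchanged
Final: x = 13

Answer: 13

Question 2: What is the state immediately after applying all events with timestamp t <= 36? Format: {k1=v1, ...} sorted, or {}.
Answer: {x=6, z=26}

Derivation:
Apply events with t <= 36 (6 events):
  after event 1 (t=9: INC x by 12): {x=12}
  after event 2 (t=17: DEL y): {x=12}
  after event 3 (t=19: DEC x by 15): {x=-3}
  after event 4 (t=24: SET z = 35): {x=-3, z=35}
  after event 5 (t=31: INC x by 9): {x=6, z=35}
  after event 6 (t=35: DEC z by 9): {x=6, z=26}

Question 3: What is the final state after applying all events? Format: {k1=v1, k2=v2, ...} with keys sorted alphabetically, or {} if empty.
Answer: {x=13, y=45, z=40}

Derivation:
  after event 1 (t=9: INC x by 12): {x=12}
  after event 2 (t=17: DEL y): {x=12}
  after event 3 (t=19: DEC x by 15): {x=-3}
  after event 4 (t=24: SET z = 35): {x=-3, z=35}
  after event 5 (t=31: INC x by 9): {x=6, z=35}
  after event 6 (t=35: DEC z by 9): {x=6, z=26}
  after event 7 (t=37: DEC y by 2): {x=6, y=-2, z=26}
  after event 8 (t=38: INC z by 14): {x=6, y=-2, z=40}
  after event 9 (t=41: DEC x by 5): {x=1, y=-2, z=40}
  after event 10 (t=48: INC x by 12): {x=13, y=-2, z=40}
  after event 11 (t=57: SET x = 13): {x=13, y=-2, z=40}
  after event 12 (t=65: SET y = 45): {x=13, y=45, z=40}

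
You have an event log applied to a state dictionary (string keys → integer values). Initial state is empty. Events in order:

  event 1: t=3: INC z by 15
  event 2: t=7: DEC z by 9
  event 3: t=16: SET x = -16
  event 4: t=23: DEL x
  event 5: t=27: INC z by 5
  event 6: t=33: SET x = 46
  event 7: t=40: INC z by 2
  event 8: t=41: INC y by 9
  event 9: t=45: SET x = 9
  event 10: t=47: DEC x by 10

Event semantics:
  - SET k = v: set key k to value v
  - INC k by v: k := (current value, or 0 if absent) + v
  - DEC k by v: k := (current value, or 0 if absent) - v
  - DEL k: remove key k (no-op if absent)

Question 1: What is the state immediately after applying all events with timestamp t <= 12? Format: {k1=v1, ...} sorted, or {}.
Answer: {z=6}

Derivation:
Apply events with t <= 12 (2 events):
  after event 1 (t=3: INC z by 15): {z=15}
  after event 2 (t=7: DEC z by 9): {z=6}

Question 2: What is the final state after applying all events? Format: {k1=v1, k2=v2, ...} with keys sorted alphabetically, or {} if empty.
Answer: {x=-1, y=9, z=13}

Derivation:
  after event 1 (t=3: INC z by 15): {z=15}
  after event 2 (t=7: DEC z by 9): {z=6}
  after event 3 (t=16: SET x = -16): {x=-16, z=6}
  after event 4 (t=23: DEL x): {z=6}
  after event 5 (t=27: INC z by 5): {z=11}
  after event 6 (t=33: SET x = 46): {x=46, z=11}
  after event 7 (t=40: INC z by 2): {x=46, z=13}
  after event 8 (t=41: INC y by 9): {x=46, y=9, z=13}
  after event 9 (t=45: SET x = 9): {x=9, y=9, z=13}
  after event 10 (t=47: DEC x by 10): {x=-1, y=9, z=13}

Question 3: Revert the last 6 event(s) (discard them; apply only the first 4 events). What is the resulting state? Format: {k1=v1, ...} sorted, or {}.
Answer: {z=6}

Derivation:
Keep first 4 events (discard last 6):
  after event 1 (t=3: INC z by 15): {z=15}
  after event 2 (t=7: DEC z by 9): {z=6}
  after event 3 (t=16: SET x = -16): {x=-16, z=6}
  after event 4 (t=23: DEL x): {z=6}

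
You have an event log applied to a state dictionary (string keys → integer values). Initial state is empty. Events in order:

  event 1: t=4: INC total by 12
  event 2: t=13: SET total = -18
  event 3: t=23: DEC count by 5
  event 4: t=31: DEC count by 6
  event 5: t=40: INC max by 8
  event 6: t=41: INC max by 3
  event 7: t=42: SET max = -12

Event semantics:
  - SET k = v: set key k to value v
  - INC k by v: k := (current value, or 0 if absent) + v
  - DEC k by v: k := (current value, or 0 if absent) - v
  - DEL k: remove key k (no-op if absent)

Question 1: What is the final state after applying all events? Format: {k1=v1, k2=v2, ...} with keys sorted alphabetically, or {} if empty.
  after event 1 (t=4: INC total by 12): {total=12}
  after event 2 (t=13: SET total = -18): {total=-18}
  after event 3 (t=23: DEC count by 5): {count=-5, total=-18}
  after event 4 (t=31: DEC count by 6): {count=-11, total=-18}
  after event 5 (t=40: INC max by 8): {count=-11, max=8, total=-18}
  after event 6 (t=41: INC max by 3): {count=-11, max=11, total=-18}
  after event 7 (t=42: SET max = -12): {count=-11, max=-12, total=-18}

Answer: {count=-11, max=-12, total=-18}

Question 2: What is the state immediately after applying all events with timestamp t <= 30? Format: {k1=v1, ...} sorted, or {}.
Apply events with t <= 30 (3 events):
  after event 1 (t=4: INC total by 12): {total=12}
  after event 2 (t=13: SET total = -18): {total=-18}
  after event 3 (t=23: DEC count by 5): {count=-5, total=-18}

Answer: {count=-5, total=-18}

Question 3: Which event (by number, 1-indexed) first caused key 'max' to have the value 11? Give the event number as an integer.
Looking for first event where max becomes 11:
  event 5: max = 8
  event 6: max 8 -> 11  <-- first match

Answer: 6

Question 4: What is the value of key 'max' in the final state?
Track key 'max' through all 7 events:
  event 1 (t=4: INC total by 12): max unchanged
  event 2 (t=13: SET total = -18): max unchanged
  event 3 (t=23: DEC count by 5): max unchanged
  event 4 (t=31: DEC count by 6): max unchanged
  event 5 (t=40: INC max by 8): max (absent) -> 8
  event 6 (t=41: INC max by 3): max 8 -> 11
  event 7 (t=42: SET max = -12): max 11 -> -12
Final: max = -12

Answer: -12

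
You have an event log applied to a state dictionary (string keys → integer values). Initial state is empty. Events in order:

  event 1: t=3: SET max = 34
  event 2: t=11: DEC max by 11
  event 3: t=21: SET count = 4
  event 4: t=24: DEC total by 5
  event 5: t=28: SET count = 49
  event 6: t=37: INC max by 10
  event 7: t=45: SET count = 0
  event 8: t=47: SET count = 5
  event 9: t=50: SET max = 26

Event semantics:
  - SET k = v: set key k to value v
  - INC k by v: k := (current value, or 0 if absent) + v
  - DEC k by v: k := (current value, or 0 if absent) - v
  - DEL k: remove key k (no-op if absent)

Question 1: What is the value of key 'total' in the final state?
Answer: -5

Derivation:
Track key 'total' through all 9 events:
  event 1 (t=3: SET max = 34): total unchanged
  event 2 (t=11: DEC max by 11): total unchanged
  event 3 (t=21: SET count = 4): total unchanged
  event 4 (t=24: DEC total by 5): total (absent) -> -5
  event 5 (t=28: SET count = 49): total unchanged
  event 6 (t=37: INC max by 10): total unchanged
  event 7 (t=45: SET count = 0): total unchanged
  event 8 (t=47: SET count = 5): total unchanged
  event 9 (t=50: SET max = 26): total unchanged
Final: total = -5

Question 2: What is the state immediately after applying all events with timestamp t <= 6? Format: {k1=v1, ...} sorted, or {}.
Apply events with t <= 6 (1 events):
  after event 1 (t=3: SET max = 34): {max=34}

Answer: {max=34}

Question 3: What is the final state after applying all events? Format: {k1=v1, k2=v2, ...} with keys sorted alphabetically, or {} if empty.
Answer: {count=5, max=26, total=-5}

Derivation:
  after event 1 (t=3: SET max = 34): {max=34}
  after event 2 (t=11: DEC max by 11): {max=23}
  after event 3 (t=21: SET count = 4): {count=4, max=23}
  after event 4 (t=24: DEC total by 5): {count=4, max=23, total=-5}
  after event 5 (t=28: SET count = 49): {count=49, max=23, total=-5}
  after event 6 (t=37: INC max by 10): {count=49, max=33, total=-5}
  after event 7 (t=45: SET count = 0): {count=0, max=33, total=-5}
  after event 8 (t=47: SET count = 5): {count=5, max=33, total=-5}
  after event 9 (t=50: SET max = 26): {count=5, max=26, total=-5}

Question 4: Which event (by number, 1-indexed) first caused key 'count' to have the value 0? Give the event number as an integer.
Looking for first event where count becomes 0:
  event 3: count = 4
  event 4: count = 4
  event 5: count = 49
  event 6: count = 49
  event 7: count 49 -> 0  <-- first match

Answer: 7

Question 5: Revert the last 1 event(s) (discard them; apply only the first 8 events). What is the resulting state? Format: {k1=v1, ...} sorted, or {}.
Answer: {count=5, max=33, total=-5}

Derivation:
Keep first 8 events (discard last 1):
  after event 1 (t=3: SET max = 34): {max=34}
  after event 2 (t=11: DEC max by 11): {max=23}
  after event 3 (t=21: SET count = 4): {count=4, max=23}
  after event 4 (t=24: DEC total by 5): {count=4, max=23, total=-5}
  after event 5 (t=28: SET count = 49): {count=49, max=23, total=-5}
  after event 6 (t=37: INC max by 10): {count=49, max=33, total=-5}
  after event 7 (t=45: SET count = 0): {count=0, max=33, total=-5}
  after event 8 (t=47: SET count = 5): {count=5, max=33, total=-5}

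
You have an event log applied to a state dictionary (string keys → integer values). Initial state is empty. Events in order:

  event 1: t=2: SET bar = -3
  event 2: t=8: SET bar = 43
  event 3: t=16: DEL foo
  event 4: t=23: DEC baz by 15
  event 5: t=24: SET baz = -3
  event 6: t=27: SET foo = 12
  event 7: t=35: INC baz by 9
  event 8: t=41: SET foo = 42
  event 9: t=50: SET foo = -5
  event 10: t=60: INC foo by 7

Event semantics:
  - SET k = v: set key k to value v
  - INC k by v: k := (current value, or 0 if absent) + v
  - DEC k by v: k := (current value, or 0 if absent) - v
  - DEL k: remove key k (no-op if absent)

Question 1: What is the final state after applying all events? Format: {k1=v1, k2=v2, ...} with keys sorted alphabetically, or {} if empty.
Answer: {bar=43, baz=6, foo=2}

Derivation:
  after event 1 (t=2: SET bar = -3): {bar=-3}
  after event 2 (t=8: SET bar = 43): {bar=43}
  after event 3 (t=16: DEL foo): {bar=43}
  after event 4 (t=23: DEC baz by 15): {bar=43, baz=-15}
  after event 5 (t=24: SET baz = -3): {bar=43, baz=-3}
  after event 6 (t=27: SET foo = 12): {bar=43, baz=-3, foo=12}
  after event 7 (t=35: INC baz by 9): {bar=43, baz=6, foo=12}
  after event 8 (t=41: SET foo = 42): {bar=43, baz=6, foo=42}
  after event 9 (t=50: SET foo = -5): {bar=43, baz=6, foo=-5}
  after event 10 (t=60: INC foo by 7): {bar=43, baz=6, foo=2}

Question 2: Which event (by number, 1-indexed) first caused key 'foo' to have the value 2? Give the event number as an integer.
Answer: 10

Derivation:
Looking for first event where foo becomes 2:
  event 6: foo = 12
  event 7: foo = 12
  event 8: foo = 42
  event 9: foo = -5
  event 10: foo -5 -> 2  <-- first match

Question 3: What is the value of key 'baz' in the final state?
Track key 'baz' through all 10 events:
  event 1 (t=2: SET bar = -3): baz unchanged
  event 2 (t=8: SET bar = 43): baz unchanged
  event 3 (t=16: DEL foo): baz unchanged
  event 4 (t=23: DEC baz by 15): baz (absent) -> -15
  event 5 (t=24: SET baz = -3): baz -15 -> -3
  event 6 (t=27: SET foo = 12): baz unchanged
  event 7 (t=35: INC baz by 9): baz -3 -> 6
  event 8 (t=41: SET foo = 42): baz unchanged
  event 9 (t=50: SET foo = -5): baz unchanged
  event 10 (t=60: INC foo by 7): baz unchanged
Final: baz = 6

Answer: 6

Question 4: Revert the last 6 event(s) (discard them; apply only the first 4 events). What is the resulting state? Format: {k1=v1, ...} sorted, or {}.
Answer: {bar=43, baz=-15}

Derivation:
Keep first 4 events (discard last 6):
  after event 1 (t=2: SET bar = -3): {bar=-3}
  after event 2 (t=8: SET bar = 43): {bar=43}
  after event 3 (t=16: DEL foo): {bar=43}
  after event 4 (t=23: DEC baz by 15): {bar=43, baz=-15}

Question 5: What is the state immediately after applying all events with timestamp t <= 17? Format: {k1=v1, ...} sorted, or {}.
Apply events with t <= 17 (3 events):
  after event 1 (t=2: SET bar = -3): {bar=-3}
  after event 2 (t=8: SET bar = 43): {bar=43}
  after event 3 (t=16: DEL foo): {bar=43}

Answer: {bar=43}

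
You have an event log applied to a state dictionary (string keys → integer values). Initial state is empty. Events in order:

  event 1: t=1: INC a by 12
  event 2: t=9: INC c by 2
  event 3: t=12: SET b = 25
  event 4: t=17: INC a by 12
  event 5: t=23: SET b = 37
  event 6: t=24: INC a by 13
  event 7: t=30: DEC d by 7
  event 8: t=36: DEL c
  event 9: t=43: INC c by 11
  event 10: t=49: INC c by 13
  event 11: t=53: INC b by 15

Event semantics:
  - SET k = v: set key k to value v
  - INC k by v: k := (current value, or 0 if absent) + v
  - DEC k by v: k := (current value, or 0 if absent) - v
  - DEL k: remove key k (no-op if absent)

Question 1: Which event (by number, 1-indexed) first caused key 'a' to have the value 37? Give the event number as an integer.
Looking for first event where a becomes 37:
  event 1: a = 12
  event 2: a = 12
  event 3: a = 12
  event 4: a = 24
  event 5: a = 24
  event 6: a 24 -> 37  <-- first match

Answer: 6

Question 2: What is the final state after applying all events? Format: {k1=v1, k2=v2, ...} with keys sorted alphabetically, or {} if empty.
Answer: {a=37, b=52, c=24, d=-7}

Derivation:
  after event 1 (t=1: INC a by 12): {a=12}
  after event 2 (t=9: INC c by 2): {a=12, c=2}
  after event 3 (t=12: SET b = 25): {a=12, b=25, c=2}
  after event 4 (t=17: INC a by 12): {a=24, b=25, c=2}
  after event 5 (t=23: SET b = 37): {a=24, b=37, c=2}
  after event 6 (t=24: INC a by 13): {a=37, b=37, c=2}
  after event 7 (t=30: DEC d by 7): {a=37, b=37, c=2, d=-7}
  after event 8 (t=36: DEL c): {a=37, b=37, d=-7}
  after event 9 (t=43: INC c by 11): {a=37, b=37, c=11, d=-7}
  after event 10 (t=49: INC c by 13): {a=37, b=37, c=24, d=-7}
  after event 11 (t=53: INC b by 15): {a=37, b=52, c=24, d=-7}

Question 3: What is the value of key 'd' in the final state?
Track key 'd' through all 11 events:
  event 1 (t=1: INC a by 12): d unchanged
  event 2 (t=9: INC c by 2): d unchanged
  event 3 (t=12: SET b = 25): d unchanged
  event 4 (t=17: INC a by 12): d unchanged
  event 5 (t=23: SET b = 37): d unchanged
  event 6 (t=24: INC a by 13): d unchanged
  event 7 (t=30: DEC d by 7): d (absent) -> -7
  event 8 (t=36: DEL c): d unchanged
  event 9 (t=43: INC c by 11): d unchanged
  event 10 (t=49: INC c by 13): d unchanged
  event 11 (t=53: INC b by 15): d unchanged
Final: d = -7

Answer: -7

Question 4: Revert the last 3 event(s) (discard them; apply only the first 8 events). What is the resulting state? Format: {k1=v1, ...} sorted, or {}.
Answer: {a=37, b=37, d=-7}

Derivation:
Keep first 8 events (discard last 3):
  after event 1 (t=1: INC a by 12): {a=12}
  after event 2 (t=9: INC c by 2): {a=12, c=2}
  after event 3 (t=12: SET b = 25): {a=12, b=25, c=2}
  after event 4 (t=17: INC a by 12): {a=24, b=25, c=2}
  after event 5 (t=23: SET b = 37): {a=24, b=37, c=2}
  after event 6 (t=24: INC a by 13): {a=37, b=37, c=2}
  after event 7 (t=30: DEC d by 7): {a=37, b=37, c=2, d=-7}
  after event 8 (t=36: DEL c): {a=37, b=37, d=-7}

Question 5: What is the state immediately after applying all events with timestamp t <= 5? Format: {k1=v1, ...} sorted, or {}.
Apply events with t <= 5 (1 events):
  after event 1 (t=1: INC a by 12): {a=12}

Answer: {a=12}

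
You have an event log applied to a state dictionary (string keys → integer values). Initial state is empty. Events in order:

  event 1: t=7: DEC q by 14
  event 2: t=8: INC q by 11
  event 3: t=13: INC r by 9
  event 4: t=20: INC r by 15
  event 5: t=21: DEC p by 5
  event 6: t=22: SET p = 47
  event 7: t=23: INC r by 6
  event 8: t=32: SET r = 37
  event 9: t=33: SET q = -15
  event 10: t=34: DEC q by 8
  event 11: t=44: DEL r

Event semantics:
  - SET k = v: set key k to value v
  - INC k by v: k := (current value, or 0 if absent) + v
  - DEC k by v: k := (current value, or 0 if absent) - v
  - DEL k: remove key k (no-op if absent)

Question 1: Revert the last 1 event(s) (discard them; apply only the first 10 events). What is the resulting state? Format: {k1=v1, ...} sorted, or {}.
Keep first 10 events (discard last 1):
  after event 1 (t=7: DEC q by 14): {q=-14}
  after event 2 (t=8: INC q by 11): {q=-3}
  after event 3 (t=13: INC r by 9): {q=-3, r=9}
  after event 4 (t=20: INC r by 15): {q=-3, r=24}
  after event 5 (t=21: DEC p by 5): {p=-5, q=-3, r=24}
  after event 6 (t=22: SET p = 47): {p=47, q=-3, r=24}
  after event 7 (t=23: INC r by 6): {p=47, q=-3, r=30}
  after event 8 (t=32: SET r = 37): {p=47, q=-3, r=37}
  after event 9 (t=33: SET q = -15): {p=47, q=-15, r=37}
  after event 10 (t=34: DEC q by 8): {p=47, q=-23, r=37}

Answer: {p=47, q=-23, r=37}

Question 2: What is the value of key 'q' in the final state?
Answer: -23

Derivation:
Track key 'q' through all 11 events:
  event 1 (t=7: DEC q by 14): q (absent) -> -14
  event 2 (t=8: INC q by 11): q -14 -> -3
  event 3 (t=13: INC r by 9): q unchanged
  event 4 (t=20: INC r by 15): q unchanged
  event 5 (t=21: DEC p by 5): q unchanged
  event 6 (t=22: SET p = 47): q unchanged
  event 7 (t=23: INC r by 6): q unchanged
  event 8 (t=32: SET r = 37): q unchanged
  event 9 (t=33: SET q = -15): q -3 -> -15
  event 10 (t=34: DEC q by 8): q -15 -> -23
  event 11 (t=44: DEL r): q unchanged
Final: q = -23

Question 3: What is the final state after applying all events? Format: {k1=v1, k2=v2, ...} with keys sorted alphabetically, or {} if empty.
Answer: {p=47, q=-23}

Derivation:
  after event 1 (t=7: DEC q by 14): {q=-14}
  after event 2 (t=8: INC q by 11): {q=-3}
  after event 3 (t=13: INC r by 9): {q=-3, r=9}
  after event 4 (t=20: INC r by 15): {q=-3, r=24}
  after event 5 (t=21: DEC p by 5): {p=-5, q=-3, r=24}
  after event 6 (t=22: SET p = 47): {p=47, q=-3, r=24}
  after event 7 (t=23: INC r by 6): {p=47, q=-3, r=30}
  after event 8 (t=32: SET r = 37): {p=47, q=-3, r=37}
  after event 9 (t=33: SET q = -15): {p=47, q=-15, r=37}
  after event 10 (t=34: DEC q by 8): {p=47, q=-23, r=37}
  after event 11 (t=44: DEL r): {p=47, q=-23}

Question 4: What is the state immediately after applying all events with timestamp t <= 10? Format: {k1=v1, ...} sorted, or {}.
Answer: {q=-3}

Derivation:
Apply events with t <= 10 (2 events):
  after event 1 (t=7: DEC q by 14): {q=-14}
  after event 2 (t=8: INC q by 11): {q=-3}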